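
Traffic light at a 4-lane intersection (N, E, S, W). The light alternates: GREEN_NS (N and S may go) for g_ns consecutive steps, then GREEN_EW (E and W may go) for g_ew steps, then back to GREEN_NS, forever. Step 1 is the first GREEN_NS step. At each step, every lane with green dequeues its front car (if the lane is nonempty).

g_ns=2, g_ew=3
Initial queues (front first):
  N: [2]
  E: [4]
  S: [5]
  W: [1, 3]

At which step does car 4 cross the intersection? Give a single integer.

Step 1 [NS]: N:car2-GO,E:wait,S:car5-GO,W:wait | queues: N=0 E=1 S=0 W=2
Step 2 [NS]: N:empty,E:wait,S:empty,W:wait | queues: N=0 E=1 S=0 W=2
Step 3 [EW]: N:wait,E:car4-GO,S:wait,W:car1-GO | queues: N=0 E=0 S=0 W=1
Step 4 [EW]: N:wait,E:empty,S:wait,W:car3-GO | queues: N=0 E=0 S=0 W=0
Car 4 crosses at step 3

3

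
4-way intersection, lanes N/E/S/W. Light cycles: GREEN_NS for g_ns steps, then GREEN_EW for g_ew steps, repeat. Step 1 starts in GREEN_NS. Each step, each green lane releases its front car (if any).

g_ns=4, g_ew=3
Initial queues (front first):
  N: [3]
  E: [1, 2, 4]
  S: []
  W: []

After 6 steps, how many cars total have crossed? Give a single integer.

Answer: 3

Derivation:
Step 1 [NS]: N:car3-GO,E:wait,S:empty,W:wait | queues: N=0 E=3 S=0 W=0
Step 2 [NS]: N:empty,E:wait,S:empty,W:wait | queues: N=0 E=3 S=0 W=0
Step 3 [NS]: N:empty,E:wait,S:empty,W:wait | queues: N=0 E=3 S=0 W=0
Step 4 [NS]: N:empty,E:wait,S:empty,W:wait | queues: N=0 E=3 S=0 W=0
Step 5 [EW]: N:wait,E:car1-GO,S:wait,W:empty | queues: N=0 E=2 S=0 W=0
Step 6 [EW]: N:wait,E:car2-GO,S:wait,W:empty | queues: N=0 E=1 S=0 W=0
Cars crossed by step 6: 3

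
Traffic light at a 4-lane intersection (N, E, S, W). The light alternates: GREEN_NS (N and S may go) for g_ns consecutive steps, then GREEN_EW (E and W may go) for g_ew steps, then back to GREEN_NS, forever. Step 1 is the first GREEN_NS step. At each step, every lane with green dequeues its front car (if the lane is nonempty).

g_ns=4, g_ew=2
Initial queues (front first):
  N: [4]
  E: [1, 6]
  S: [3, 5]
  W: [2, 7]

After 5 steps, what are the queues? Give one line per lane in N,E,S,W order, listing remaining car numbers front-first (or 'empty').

Step 1 [NS]: N:car4-GO,E:wait,S:car3-GO,W:wait | queues: N=0 E=2 S=1 W=2
Step 2 [NS]: N:empty,E:wait,S:car5-GO,W:wait | queues: N=0 E=2 S=0 W=2
Step 3 [NS]: N:empty,E:wait,S:empty,W:wait | queues: N=0 E=2 S=0 W=2
Step 4 [NS]: N:empty,E:wait,S:empty,W:wait | queues: N=0 E=2 S=0 W=2
Step 5 [EW]: N:wait,E:car1-GO,S:wait,W:car2-GO | queues: N=0 E=1 S=0 W=1

N: empty
E: 6
S: empty
W: 7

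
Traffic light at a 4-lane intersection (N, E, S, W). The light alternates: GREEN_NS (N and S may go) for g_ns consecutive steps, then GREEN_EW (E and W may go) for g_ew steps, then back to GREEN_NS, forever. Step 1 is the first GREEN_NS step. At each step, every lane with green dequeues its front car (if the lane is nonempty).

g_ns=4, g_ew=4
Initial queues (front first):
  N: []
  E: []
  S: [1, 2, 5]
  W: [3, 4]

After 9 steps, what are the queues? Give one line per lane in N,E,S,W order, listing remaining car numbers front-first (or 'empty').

Step 1 [NS]: N:empty,E:wait,S:car1-GO,W:wait | queues: N=0 E=0 S=2 W=2
Step 2 [NS]: N:empty,E:wait,S:car2-GO,W:wait | queues: N=0 E=0 S=1 W=2
Step 3 [NS]: N:empty,E:wait,S:car5-GO,W:wait | queues: N=0 E=0 S=0 W=2
Step 4 [NS]: N:empty,E:wait,S:empty,W:wait | queues: N=0 E=0 S=0 W=2
Step 5 [EW]: N:wait,E:empty,S:wait,W:car3-GO | queues: N=0 E=0 S=0 W=1
Step 6 [EW]: N:wait,E:empty,S:wait,W:car4-GO | queues: N=0 E=0 S=0 W=0

N: empty
E: empty
S: empty
W: empty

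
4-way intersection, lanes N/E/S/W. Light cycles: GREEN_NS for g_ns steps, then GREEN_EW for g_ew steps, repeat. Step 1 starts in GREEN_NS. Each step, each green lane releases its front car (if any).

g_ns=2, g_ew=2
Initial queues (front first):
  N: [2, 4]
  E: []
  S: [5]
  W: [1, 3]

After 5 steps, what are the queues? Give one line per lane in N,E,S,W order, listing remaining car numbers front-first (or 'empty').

Step 1 [NS]: N:car2-GO,E:wait,S:car5-GO,W:wait | queues: N=1 E=0 S=0 W=2
Step 2 [NS]: N:car4-GO,E:wait,S:empty,W:wait | queues: N=0 E=0 S=0 W=2
Step 3 [EW]: N:wait,E:empty,S:wait,W:car1-GO | queues: N=0 E=0 S=0 W=1
Step 4 [EW]: N:wait,E:empty,S:wait,W:car3-GO | queues: N=0 E=0 S=0 W=0

N: empty
E: empty
S: empty
W: empty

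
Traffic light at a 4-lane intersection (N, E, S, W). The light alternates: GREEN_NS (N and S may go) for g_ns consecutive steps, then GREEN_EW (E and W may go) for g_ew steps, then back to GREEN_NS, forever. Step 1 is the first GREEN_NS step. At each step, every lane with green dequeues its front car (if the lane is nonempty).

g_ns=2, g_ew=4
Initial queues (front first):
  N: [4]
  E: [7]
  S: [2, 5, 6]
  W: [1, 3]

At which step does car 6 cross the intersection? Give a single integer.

Step 1 [NS]: N:car4-GO,E:wait,S:car2-GO,W:wait | queues: N=0 E=1 S=2 W=2
Step 2 [NS]: N:empty,E:wait,S:car5-GO,W:wait | queues: N=0 E=1 S=1 W=2
Step 3 [EW]: N:wait,E:car7-GO,S:wait,W:car1-GO | queues: N=0 E=0 S=1 W=1
Step 4 [EW]: N:wait,E:empty,S:wait,W:car3-GO | queues: N=0 E=0 S=1 W=0
Step 5 [EW]: N:wait,E:empty,S:wait,W:empty | queues: N=0 E=0 S=1 W=0
Step 6 [EW]: N:wait,E:empty,S:wait,W:empty | queues: N=0 E=0 S=1 W=0
Step 7 [NS]: N:empty,E:wait,S:car6-GO,W:wait | queues: N=0 E=0 S=0 W=0
Car 6 crosses at step 7

7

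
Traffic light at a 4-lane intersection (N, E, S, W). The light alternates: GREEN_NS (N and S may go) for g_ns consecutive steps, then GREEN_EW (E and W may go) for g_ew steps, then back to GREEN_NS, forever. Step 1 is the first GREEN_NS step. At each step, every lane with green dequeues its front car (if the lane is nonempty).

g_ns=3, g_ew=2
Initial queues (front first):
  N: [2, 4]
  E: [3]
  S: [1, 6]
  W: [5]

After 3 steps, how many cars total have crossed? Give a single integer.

Answer: 4

Derivation:
Step 1 [NS]: N:car2-GO,E:wait,S:car1-GO,W:wait | queues: N=1 E=1 S=1 W=1
Step 2 [NS]: N:car4-GO,E:wait,S:car6-GO,W:wait | queues: N=0 E=1 S=0 W=1
Step 3 [NS]: N:empty,E:wait,S:empty,W:wait | queues: N=0 E=1 S=0 W=1
Cars crossed by step 3: 4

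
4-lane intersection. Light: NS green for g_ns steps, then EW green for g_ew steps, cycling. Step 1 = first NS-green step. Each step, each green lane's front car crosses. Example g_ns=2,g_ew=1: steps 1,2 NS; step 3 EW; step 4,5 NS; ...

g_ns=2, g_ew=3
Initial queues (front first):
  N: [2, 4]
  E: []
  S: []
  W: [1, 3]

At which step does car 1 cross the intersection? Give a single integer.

Step 1 [NS]: N:car2-GO,E:wait,S:empty,W:wait | queues: N=1 E=0 S=0 W=2
Step 2 [NS]: N:car4-GO,E:wait,S:empty,W:wait | queues: N=0 E=0 S=0 W=2
Step 3 [EW]: N:wait,E:empty,S:wait,W:car1-GO | queues: N=0 E=0 S=0 W=1
Step 4 [EW]: N:wait,E:empty,S:wait,W:car3-GO | queues: N=0 E=0 S=0 W=0
Car 1 crosses at step 3

3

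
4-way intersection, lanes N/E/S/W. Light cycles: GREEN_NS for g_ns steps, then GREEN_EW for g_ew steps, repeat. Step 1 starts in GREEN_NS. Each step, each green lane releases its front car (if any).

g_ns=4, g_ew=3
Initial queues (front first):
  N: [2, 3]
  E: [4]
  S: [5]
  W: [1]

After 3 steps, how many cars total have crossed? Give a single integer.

Answer: 3

Derivation:
Step 1 [NS]: N:car2-GO,E:wait,S:car5-GO,W:wait | queues: N=1 E=1 S=0 W=1
Step 2 [NS]: N:car3-GO,E:wait,S:empty,W:wait | queues: N=0 E=1 S=0 W=1
Step 3 [NS]: N:empty,E:wait,S:empty,W:wait | queues: N=0 E=1 S=0 W=1
Cars crossed by step 3: 3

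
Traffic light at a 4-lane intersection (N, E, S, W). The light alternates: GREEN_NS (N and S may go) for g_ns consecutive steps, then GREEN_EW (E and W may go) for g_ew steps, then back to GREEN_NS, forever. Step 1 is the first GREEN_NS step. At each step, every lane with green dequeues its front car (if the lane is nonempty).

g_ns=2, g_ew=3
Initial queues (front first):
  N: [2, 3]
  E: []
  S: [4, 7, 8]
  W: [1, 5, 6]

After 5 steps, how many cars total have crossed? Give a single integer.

Answer: 7

Derivation:
Step 1 [NS]: N:car2-GO,E:wait,S:car4-GO,W:wait | queues: N=1 E=0 S=2 W=3
Step 2 [NS]: N:car3-GO,E:wait,S:car7-GO,W:wait | queues: N=0 E=0 S=1 W=3
Step 3 [EW]: N:wait,E:empty,S:wait,W:car1-GO | queues: N=0 E=0 S=1 W=2
Step 4 [EW]: N:wait,E:empty,S:wait,W:car5-GO | queues: N=0 E=0 S=1 W=1
Step 5 [EW]: N:wait,E:empty,S:wait,W:car6-GO | queues: N=0 E=0 S=1 W=0
Cars crossed by step 5: 7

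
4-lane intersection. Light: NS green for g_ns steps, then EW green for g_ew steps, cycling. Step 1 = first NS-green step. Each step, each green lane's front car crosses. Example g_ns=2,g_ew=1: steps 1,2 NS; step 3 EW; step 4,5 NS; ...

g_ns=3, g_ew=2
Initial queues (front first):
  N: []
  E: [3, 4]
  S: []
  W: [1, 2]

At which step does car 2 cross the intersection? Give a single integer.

Step 1 [NS]: N:empty,E:wait,S:empty,W:wait | queues: N=0 E=2 S=0 W=2
Step 2 [NS]: N:empty,E:wait,S:empty,W:wait | queues: N=0 E=2 S=0 W=2
Step 3 [NS]: N:empty,E:wait,S:empty,W:wait | queues: N=0 E=2 S=0 W=2
Step 4 [EW]: N:wait,E:car3-GO,S:wait,W:car1-GO | queues: N=0 E=1 S=0 W=1
Step 5 [EW]: N:wait,E:car4-GO,S:wait,W:car2-GO | queues: N=0 E=0 S=0 W=0
Car 2 crosses at step 5

5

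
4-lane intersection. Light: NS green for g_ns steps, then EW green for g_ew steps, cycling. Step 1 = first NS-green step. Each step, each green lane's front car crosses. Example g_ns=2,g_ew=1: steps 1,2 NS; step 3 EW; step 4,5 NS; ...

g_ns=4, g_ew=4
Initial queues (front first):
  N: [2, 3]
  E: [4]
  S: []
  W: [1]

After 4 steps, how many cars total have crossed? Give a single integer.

Answer: 2

Derivation:
Step 1 [NS]: N:car2-GO,E:wait,S:empty,W:wait | queues: N=1 E=1 S=0 W=1
Step 2 [NS]: N:car3-GO,E:wait,S:empty,W:wait | queues: N=0 E=1 S=0 W=1
Step 3 [NS]: N:empty,E:wait,S:empty,W:wait | queues: N=0 E=1 S=0 W=1
Step 4 [NS]: N:empty,E:wait,S:empty,W:wait | queues: N=0 E=1 S=0 W=1
Cars crossed by step 4: 2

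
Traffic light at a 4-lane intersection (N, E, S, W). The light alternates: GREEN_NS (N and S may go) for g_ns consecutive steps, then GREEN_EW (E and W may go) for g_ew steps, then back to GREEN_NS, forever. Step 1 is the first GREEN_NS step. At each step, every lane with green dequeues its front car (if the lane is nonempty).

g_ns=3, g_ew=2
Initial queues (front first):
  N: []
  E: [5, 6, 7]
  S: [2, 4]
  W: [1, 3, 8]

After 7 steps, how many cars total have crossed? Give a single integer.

Step 1 [NS]: N:empty,E:wait,S:car2-GO,W:wait | queues: N=0 E=3 S=1 W=3
Step 2 [NS]: N:empty,E:wait,S:car4-GO,W:wait | queues: N=0 E=3 S=0 W=3
Step 3 [NS]: N:empty,E:wait,S:empty,W:wait | queues: N=0 E=3 S=0 W=3
Step 4 [EW]: N:wait,E:car5-GO,S:wait,W:car1-GO | queues: N=0 E=2 S=0 W=2
Step 5 [EW]: N:wait,E:car6-GO,S:wait,W:car3-GO | queues: N=0 E=1 S=0 W=1
Step 6 [NS]: N:empty,E:wait,S:empty,W:wait | queues: N=0 E=1 S=0 W=1
Step 7 [NS]: N:empty,E:wait,S:empty,W:wait | queues: N=0 E=1 S=0 W=1
Cars crossed by step 7: 6

Answer: 6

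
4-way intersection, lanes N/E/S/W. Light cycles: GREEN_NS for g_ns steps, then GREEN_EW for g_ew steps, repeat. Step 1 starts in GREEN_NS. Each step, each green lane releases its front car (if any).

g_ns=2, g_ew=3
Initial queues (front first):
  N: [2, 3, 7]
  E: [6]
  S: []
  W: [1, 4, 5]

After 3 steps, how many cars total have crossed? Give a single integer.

Step 1 [NS]: N:car2-GO,E:wait,S:empty,W:wait | queues: N=2 E=1 S=0 W=3
Step 2 [NS]: N:car3-GO,E:wait,S:empty,W:wait | queues: N=1 E=1 S=0 W=3
Step 3 [EW]: N:wait,E:car6-GO,S:wait,W:car1-GO | queues: N=1 E=0 S=0 W=2
Cars crossed by step 3: 4

Answer: 4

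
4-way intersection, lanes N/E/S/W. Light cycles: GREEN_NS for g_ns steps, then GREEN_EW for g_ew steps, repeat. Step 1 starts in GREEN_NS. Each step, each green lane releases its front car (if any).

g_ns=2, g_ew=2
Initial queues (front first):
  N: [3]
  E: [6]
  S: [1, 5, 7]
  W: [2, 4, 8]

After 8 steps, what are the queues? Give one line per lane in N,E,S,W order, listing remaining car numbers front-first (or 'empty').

Step 1 [NS]: N:car3-GO,E:wait,S:car1-GO,W:wait | queues: N=0 E=1 S=2 W=3
Step 2 [NS]: N:empty,E:wait,S:car5-GO,W:wait | queues: N=0 E=1 S=1 W=3
Step 3 [EW]: N:wait,E:car6-GO,S:wait,W:car2-GO | queues: N=0 E=0 S=1 W=2
Step 4 [EW]: N:wait,E:empty,S:wait,W:car4-GO | queues: N=0 E=0 S=1 W=1
Step 5 [NS]: N:empty,E:wait,S:car7-GO,W:wait | queues: N=0 E=0 S=0 W=1
Step 6 [NS]: N:empty,E:wait,S:empty,W:wait | queues: N=0 E=0 S=0 W=1
Step 7 [EW]: N:wait,E:empty,S:wait,W:car8-GO | queues: N=0 E=0 S=0 W=0

N: empty
E: empty
S: empty
W: empty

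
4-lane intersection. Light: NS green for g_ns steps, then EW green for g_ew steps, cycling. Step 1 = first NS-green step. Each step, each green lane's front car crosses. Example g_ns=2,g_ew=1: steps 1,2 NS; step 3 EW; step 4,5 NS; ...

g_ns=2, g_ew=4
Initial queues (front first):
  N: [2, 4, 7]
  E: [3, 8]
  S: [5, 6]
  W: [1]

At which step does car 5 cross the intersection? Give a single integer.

Step 1 [NS]: N:car2-GO,E:wait,S:car5-GO,W:wait | queues: N=2 E=2 S=1 W=1
Step 2 [NS]: N:car4-GO,E:wait,S:car6-GO,W:wait | queues: N=1 E=2 S=0 W=1
Step 3 [EW]: N:wait,E:car3-GO,S:wait,W:car1-GO | queues: N=1 E=1 S=0 W=0
Step 4 [EW]: N:wait,E:car8-GO,S:wait,W:empty | queues: N=1 E=0 S=0 W=0
Step 5 [EW]: N:wait,E:empty,S:wait,W:empty | queues: N=1 E=0 S=0 W=0
Step 6 [EW]: N:wait,E:empty,S:wait,W:empty | queues: N=1 E=0 S=0 W=0
Step 7 [NS]: N:car7-GO,E:wait,S:empty,W:wait | queues: N=0 E=0 S=0 W=0
Car 5 crosses at step 1

1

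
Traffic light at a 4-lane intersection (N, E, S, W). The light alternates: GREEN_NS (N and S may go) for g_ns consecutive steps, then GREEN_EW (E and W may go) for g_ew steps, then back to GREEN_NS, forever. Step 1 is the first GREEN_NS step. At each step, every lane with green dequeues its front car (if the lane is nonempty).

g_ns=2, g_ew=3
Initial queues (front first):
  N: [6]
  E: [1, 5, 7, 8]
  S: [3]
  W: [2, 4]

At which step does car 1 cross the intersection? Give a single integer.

Step 1 [NS]: N:car6-GO,E:wait,S:car3-GO,W:wait | queues: N=0 E=4 S=0 W=2
Step 2 [NS]: N:empty,E:wait,S:empty,W:wait | queues: N=0 E=4 S=0 W=2
Step 3 [EW]: N:wait,E:car1-GO,S:wait,W:car2-GO | queues: N=0 E=3 S=0 W=1
Step 4 [EW]: N:wait,E:car5-GO,S:wait,W:car4-GO | queues: N=0 E=2 S=0 W=0
Step 5 [EW]: N:wait,E:car7-GO,S:wait,W:empty | queues: N=0 E=1 S=0 W=0
Step 6 [NS]: N:empty,E:wait,S:empty,W:wait | queues: N=0 E=1 S=0 W=0
Step 7 [NS]: N:empty,E:wait,S:empty,W:wait | queues: N=0 E=1 S=0 W=0
Step 8 [EW]: N:wait,E:car8-GO,S:wait,W:empty | queues: N=0 E=0 S=0 W=0
Car 1 crosses at step 3

3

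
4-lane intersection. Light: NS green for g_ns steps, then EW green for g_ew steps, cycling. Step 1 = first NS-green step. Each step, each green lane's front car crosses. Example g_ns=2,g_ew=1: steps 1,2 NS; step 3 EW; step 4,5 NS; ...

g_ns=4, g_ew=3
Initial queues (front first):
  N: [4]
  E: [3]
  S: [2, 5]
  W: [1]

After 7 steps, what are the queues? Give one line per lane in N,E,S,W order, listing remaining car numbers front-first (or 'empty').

Step 1 [NS]: N:car4-GO,E:wait,S:car2-GO,W:wait | queues: N=0 E=1 S=1 W=1
Step 2 [NS]: N:empty,E:wait,S:car5-GO,W:wait | queues: N=0 E=1 S=0 W=1
Step 3 [NS]: N:empty,E:wait,S:empty,W:wait | queues: N=0 E=1 S=0 W=1
Step 4 [NS]: N:empty,E:wait,S:empty,W:wait | queues: N=0 E=1 S=0 W=1
Step 5 [EW]: N:wait,E:car3-GO,S:wait,W:car1-GO | queues: N=0 E=0 S=0 W=0

N: empty
E: empty
S: empty
W: empty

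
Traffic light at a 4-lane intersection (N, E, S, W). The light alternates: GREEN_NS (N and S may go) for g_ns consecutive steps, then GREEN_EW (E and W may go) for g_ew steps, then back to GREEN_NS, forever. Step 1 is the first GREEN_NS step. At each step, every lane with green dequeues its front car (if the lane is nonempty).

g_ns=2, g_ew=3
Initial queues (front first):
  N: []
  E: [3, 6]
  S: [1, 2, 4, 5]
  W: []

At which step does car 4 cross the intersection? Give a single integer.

Step 1 [NS]: N:empty,E:wait,S:car1-GO,W:wait | queues: N=0 E=2 S=3 W=0
Step 2 [NS]: N:empty,E:wait,S:car2-GO,W:wait | queues: N=0 E=2 S=2 W=0
Step 3 [EW]: N:wait,E:car3-GO,S:wait,W:empty | queues: N=0 E=1 S=2 W=0
Step 4 [EW]: N:wait,E:car6-GO,S:wait,W:empty | queues: N=0 E=0 S=2 W=0
Step 5 [EW]: N:wait,E:empty,S:wait,W:empty | queues: N=0 E=0 S=2 W=0
Step 6 [NS]: N:empty,E:wait,S:car4-GO,W:wait | queues: N=0 E=0 S=1 W=0
Step 7 [NS]: N:empty,E:wait,S:car5-GO,W:wait | queues: N=0 E=0 S=0 W=0
Car 4 crosses at step 6

6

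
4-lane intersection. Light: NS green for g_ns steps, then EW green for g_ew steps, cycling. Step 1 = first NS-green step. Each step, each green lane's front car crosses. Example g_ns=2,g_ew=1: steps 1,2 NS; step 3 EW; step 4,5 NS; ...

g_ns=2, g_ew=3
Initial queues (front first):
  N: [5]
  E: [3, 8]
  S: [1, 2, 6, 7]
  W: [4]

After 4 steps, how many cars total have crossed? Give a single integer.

Answer: 6

Derivation:
Step 1 [NS]: N:car5-GO,E:wait,S:car1-GO,W:wait | queues: N=0 E=2 S=3 W=1
Step 2 [NS]: N:empty,E:wait,S:car2-GO,W:wait | queues: N=0 E=2 S=2 W=1
Step 3 [EW]: N:wait,E:car3-GO,S:wait,W:car4-GO | queues: N=0 E=1 S=2 W=0
Step 4 [EW]: N:wait,E:car8-GO,S:wait,W:empty | queues: N=0 E=0 S=2 W=0
Cars crossed by step 4: 6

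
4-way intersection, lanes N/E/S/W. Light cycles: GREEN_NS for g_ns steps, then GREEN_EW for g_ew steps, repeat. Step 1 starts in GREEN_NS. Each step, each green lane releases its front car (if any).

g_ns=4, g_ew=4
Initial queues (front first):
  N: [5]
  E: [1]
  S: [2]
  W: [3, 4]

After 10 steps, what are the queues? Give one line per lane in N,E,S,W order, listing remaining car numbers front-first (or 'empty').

Step 1 [NS]: N:car5-GO,E:wait,S:car2-GO,W:wait | queues: N=0 E=1 S=0 W=2
Step 2 [NS]: N:empty,E:wait,S:empty,W:wait | queues: N=0 E=1 S=0 W=2
Step 3 [NS]: N:empty,E:wait,S:empty,W:wait | queues: N=0 E=1 S=0 W=2
Step 4 [NS]: N:empty,E:wait,S:empty,W:wait | queues: N=0 E=1 S=0 W=2
Step 5 [EW]: N:wait,E:car1-GO,S:wait,W:car3-GO | queues: N=0 E=0 S=0 W=1
Step 6 [EW]: N:wait,E:empty,S:wait,W:car4-GO | queues: N=0 E=0 S=0 W=0

N: empty
E: empty
S: empty
W: empty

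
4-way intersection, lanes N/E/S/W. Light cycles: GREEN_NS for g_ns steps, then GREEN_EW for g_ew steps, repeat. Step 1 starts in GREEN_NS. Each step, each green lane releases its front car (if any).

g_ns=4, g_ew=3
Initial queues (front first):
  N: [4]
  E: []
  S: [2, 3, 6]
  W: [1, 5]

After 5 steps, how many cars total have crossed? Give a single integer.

Step 1 [NS]: N:car4-GO,E:wait,S:car2-GO,W:wait | queues: N=0 E=0 S=2 W=2
Step 2 [NS]: N:empty,E:wait,S:car3-GO,W:wait | queues: N=0 E=0 S=1 W=2
Step 3 [NS]: N:empty,E:wait,S:car6-GO,W:wait | queues: N=0 E=0 S=0 W=2
Step 4 [NS]: N:empty,E:wait,S:empty,W:wait | queues: N=0 E=0 S=0 W=2
Step 5 [EW]: N:wait,E:empty,S:wait,W:car1-GO | queues: N=0 E=0 S=0 W=1
Cars crossed by step 5: 5

Answer: 5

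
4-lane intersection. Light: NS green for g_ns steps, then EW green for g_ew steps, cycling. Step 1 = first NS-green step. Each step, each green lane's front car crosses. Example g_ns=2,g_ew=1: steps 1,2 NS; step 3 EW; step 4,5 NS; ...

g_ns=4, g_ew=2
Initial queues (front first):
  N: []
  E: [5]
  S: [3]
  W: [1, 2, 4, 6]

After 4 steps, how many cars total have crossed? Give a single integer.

Step 1 [NS]: N:empty,E:wait,S:car3-GO,W:wait | queues: N=0 E=1 S=0 W=4
Step 2 [NS]: N:empty,E:wait,S:empty,W:wait | queues: N=0 E=1 S=0 W=4
Step 3 [NS]: N:empty,E:wait,S:empty,W:wait | queues: N=0 E=1 S=0 W=4
Step 4 [NS]: N:empty,E:wait,S:empty,W:wait | queues: N=0 E=1 S=0 W=4
Cars crossed by step 4: 1

Answer: 1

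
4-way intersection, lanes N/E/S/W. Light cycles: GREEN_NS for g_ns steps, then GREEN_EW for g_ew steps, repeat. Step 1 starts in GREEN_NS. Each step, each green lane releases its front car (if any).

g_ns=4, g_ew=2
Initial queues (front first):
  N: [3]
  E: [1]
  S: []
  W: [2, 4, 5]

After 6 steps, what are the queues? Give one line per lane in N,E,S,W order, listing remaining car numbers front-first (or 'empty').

Step 1 [NS]: N:car3-GO,E:wait,S:empty,W:wait | queues: N=0 E=1 S=0 W=3
Step 2 [NS]: N:empty,E:wait,S:empty,W:wait | queues: N=0 E=1 S=0 W=3
Step 3 [NS]: N:empty,E:wait,S:empty,W:wait | queues: N=0 E=1 S=0 W=3
Step 4 [NS]: N:empty,E:wait,S:empty,W:wait | queues: N=0 E=1 S=0 W=3
Step 5 [EW]: N:wait,E:car1-GO,S:wait,W:car2-GO | queues: N=0 E=0 S=0 W=2
Step 6 [EW]: N:wait,E:empty,S:wait,W:car4-GO | queues: N=0 E=0 S=0 W=1

N: empty
E: empty
S: empty
W: 5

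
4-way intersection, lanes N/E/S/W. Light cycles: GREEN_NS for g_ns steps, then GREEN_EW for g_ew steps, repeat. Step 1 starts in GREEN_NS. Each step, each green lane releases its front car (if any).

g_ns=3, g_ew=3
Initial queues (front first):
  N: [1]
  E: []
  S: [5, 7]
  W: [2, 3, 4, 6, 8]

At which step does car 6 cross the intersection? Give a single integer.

Step 1 [NS]: N:car1-GO,E:wait,S:car5-GO,W:wait | queues: N=0 E=0 S=1 W=5
Step 2 [NS]: N:empty,E:wait,S:car7-GO,W:wait | queues: N=0 E=0 S=0 W=5
Step 3 [NS]: N:empty,E:wait,S:empty,W:wait | queues: N=0 E=0 S=0 W=5
Step 4 [EW]: N:wait,E:empty,S:wait,W:car2-GO | queues: N=0 E=0 S=0 W=4
Step 5 [EW]: N:wait,E:empty,S:wait,W:car3-GO | queues: N=0 E=0 S=0 W=3
Step 6 [EW]: N:wait,E:empty,S:wait,W:car4-GO | queues: N=0 E=0 S=0 W=2
Step 7 [NS]: N:empty,E:wait,S:empty,W:wait | queues: N=0 E=0 S=0 W=2
Step 8 [NS]: N:empty,E:wait,S:empty,W:wait | queues: N=0 E=0 S=0 W=2
Step 9 [NS]: N:empty,E:wait,S:empty,W:wait | queues: N=0 E=0 S=0 W=2
Step 10 [EW]: N:wait,E:empty,S:wait,W:car6-GO | queues: N=0 E=0 S=0 W=1
Step 11 [EW]: N:wait,E:empty,S:wait,W:car8-GO | queues: N=0 E=0 S=0 W=0
Car 6 crosses at step 10

10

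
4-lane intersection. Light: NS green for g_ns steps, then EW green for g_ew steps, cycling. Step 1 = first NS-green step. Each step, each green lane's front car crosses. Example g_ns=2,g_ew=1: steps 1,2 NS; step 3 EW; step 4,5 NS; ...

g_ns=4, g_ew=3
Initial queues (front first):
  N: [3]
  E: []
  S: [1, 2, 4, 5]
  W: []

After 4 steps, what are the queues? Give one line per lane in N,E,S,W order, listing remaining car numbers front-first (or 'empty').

Step 1 [NS]: N:car3-GO,E:wait,S:car1-GO,W:wait | queues: N=0 E=0 S=3 W=0
Step 2 [NS]: N:empty,E:wait,S:car2-GO,W:wait | queues: N=0 E=0 S=2 W=0
Step 3 [NS]: N:empty,E:wait,S:car4-GO,W:wait | queues: N=0 E=0 S=1 W=0
Step 4 [NS]: N:empty,E:wait,S:car5-GO,W:wait | queues: N=0 E=0 S=0 W=0

N: empty
E: empty
S: empty
W: empty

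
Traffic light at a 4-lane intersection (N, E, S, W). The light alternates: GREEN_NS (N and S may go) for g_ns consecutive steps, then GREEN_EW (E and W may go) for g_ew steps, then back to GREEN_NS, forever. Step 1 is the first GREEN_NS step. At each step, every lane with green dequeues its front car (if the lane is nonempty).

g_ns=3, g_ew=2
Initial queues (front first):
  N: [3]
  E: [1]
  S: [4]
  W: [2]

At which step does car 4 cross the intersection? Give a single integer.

Step 1 [NS]: N:car3-GO,E:wait,S:car4-GO,W:wait | queues: N=0 E=1 S=0 W=1
Step 2 [NS]: N:empty,E:wait,S:empty,W:wait | queues: N=0 E=1 S=0 W=1
Step 3 [NS]: N:empty,E:wait,S:empty,W:wait | queues: N=0 E=1 S=0 W=1
Step 4 [EW]: N:wait,E:car1-GO,S:wait,W:car2-GO | queues: N=0 E=0 S=0 W=0
Car 4 crosses at step 1

1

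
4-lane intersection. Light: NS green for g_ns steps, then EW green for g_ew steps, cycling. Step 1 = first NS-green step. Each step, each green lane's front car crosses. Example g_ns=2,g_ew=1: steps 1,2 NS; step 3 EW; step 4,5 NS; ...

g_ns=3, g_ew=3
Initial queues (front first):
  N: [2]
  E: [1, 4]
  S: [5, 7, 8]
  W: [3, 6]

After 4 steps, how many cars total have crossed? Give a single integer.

Step 1 [NS]: N:car2-GO,E:wait,S:car5-GO,W:wait | queues: N=0 E=2 S=2 W=2
Step 2 [NS]: N:empty,E:wait,S:car7-GO,W:wait | queues: N=0 E=2 S=1 W=2
Step 3 [NS]: N:empty,E:wait,S:car8-GO,W:wait | queues: N=0 E=2 S=0 W=2
Step 4 [EW]: N:wait,E:car1-GO,S:wait,W:car3-GO | queues: N=0 E=1 S=0 W=1
Cars crossed by step 4: 6

Answer: 6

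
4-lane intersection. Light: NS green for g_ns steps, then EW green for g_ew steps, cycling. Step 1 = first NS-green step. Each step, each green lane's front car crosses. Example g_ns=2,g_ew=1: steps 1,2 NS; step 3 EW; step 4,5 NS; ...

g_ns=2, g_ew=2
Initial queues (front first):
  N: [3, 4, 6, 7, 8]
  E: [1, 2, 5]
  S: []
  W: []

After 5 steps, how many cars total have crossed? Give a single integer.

Answer: 5

Derivation:
Step 1 [NS]: N:car3-GO,E:wait,S:empty,W:wait | queues: N=4 E=3 S=0 W=0
Step 2 [NS]: N:car4-GO,E:wait,S:empty,W:wait | queues: N=3 E=3 S=0 W=0
Step 3 [EW]: N:wait,E:car1-GO,S:wait,W:empty | queues: N=3 E=2 S=0 W=0
Step 4 [EW]: N:wait,E:car2-GO,S:wait,W:empty | queues: N=3 E=1 S=0 W=0
Step 5 [NS]: N:car6-GO,E:wait,S:empty,W:wait | queues: N=2 E=1 S=0 W=0
Cars crossed by step 5: 5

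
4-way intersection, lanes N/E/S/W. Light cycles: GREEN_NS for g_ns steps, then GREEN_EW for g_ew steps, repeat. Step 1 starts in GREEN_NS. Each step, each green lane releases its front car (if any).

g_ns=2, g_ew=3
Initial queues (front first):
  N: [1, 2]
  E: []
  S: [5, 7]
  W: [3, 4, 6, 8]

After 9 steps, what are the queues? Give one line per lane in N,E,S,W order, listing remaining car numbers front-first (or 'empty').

Step 1 [NS]: N:car1-GO,E:wait,S:car5-GO,W:wait | queues: N=1 E=0 S=1 W=4
Step 2 [NS]: N:car2-GO,E:wait,S:car7-GO,W:wait | queues: N=0 E=0 S=0 W=4
Step 3 [EW]: N:wait,E:empty,S:wait,W:car3-GO | queues: N=0 E=0 S=0 W=3
Step 4 [EW]: N:wait,E:empty,S:wait,W:car4-GO | queues: N=0 E=0 S=0 W=2
Step 5 [EW]: N:wait,E:empty,S:wait,W:car6-GO | queues: N=0 E=0 S=0 W=1
Step 6 [NS]: N:empty,E:wait,S:empty,W:wait | queues: N=0 E=0 S=0 W=1
Step 7 [NS]: N:empty,E:wait,S:empty,W:wait | queues: N=0 E=0 S=0 W=1
Step 8 [EW]: N:wait,E:empty,S:wait,W:car8-GO | queues: N=0 E=0 S=0 W=0

N: empty
E: empty
S: empty
W: empty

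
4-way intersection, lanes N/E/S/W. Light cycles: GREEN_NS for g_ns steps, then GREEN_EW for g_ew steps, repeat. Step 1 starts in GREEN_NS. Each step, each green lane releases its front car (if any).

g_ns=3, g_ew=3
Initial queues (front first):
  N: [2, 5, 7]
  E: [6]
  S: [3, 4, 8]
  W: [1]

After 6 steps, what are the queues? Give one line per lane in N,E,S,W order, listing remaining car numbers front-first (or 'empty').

Step 1 [NS]: N:car2-GO,E:wait,S:car3-GO,W:wait | queues: N=2 E=1 S=2 W=1
Step 2 [NS]: N:car5-GO,E:wait,S:car4-GO,W:wait | queues: N=1 E=1 S=1 W=1
Step 3 [NS]: N:car7-GO,E:wait,S:car8-GO,W:wait | queues: N=0 E=1 S=0 W=1
Step 4 [EW]: N:wait,E:car6-GO,S:wait,W:car1-GO | queues: N=0 E=0 S=0 W=0

N: empty
E: empty
S: empty
W: empty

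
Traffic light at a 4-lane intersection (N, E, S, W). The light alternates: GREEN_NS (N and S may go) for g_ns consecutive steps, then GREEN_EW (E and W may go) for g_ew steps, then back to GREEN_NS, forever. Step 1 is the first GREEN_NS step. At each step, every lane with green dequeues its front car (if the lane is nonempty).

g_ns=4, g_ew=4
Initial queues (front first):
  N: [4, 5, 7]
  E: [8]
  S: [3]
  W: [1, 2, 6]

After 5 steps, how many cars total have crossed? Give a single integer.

Step 1 [NS]: N:car4-GO,E:wait,S:car3-GO,W:wait | queues: N=2 E=1 S=0 W=3
Step 2 [NS]: N:car5-GO,E:wait,S:empty,W:wait | queues: N=1 E=1 S=0 W=3
Step 3 [NS]: N:car7-GO,E:wait,S:empty,W:wait | queues: N=0 E=1 S=0 W=3
Step 4 [NS]: N:empty,E:wait,S:empty,W:wait | queues: N=0 E=1 S=0 W=3
Step 5 [EW]: N:wait,E:car8-GO,S:wait,W:car1-GO | queues: N=0 E=0 S=0 W=2
Cars crossed by step 5: 6

Answer: 6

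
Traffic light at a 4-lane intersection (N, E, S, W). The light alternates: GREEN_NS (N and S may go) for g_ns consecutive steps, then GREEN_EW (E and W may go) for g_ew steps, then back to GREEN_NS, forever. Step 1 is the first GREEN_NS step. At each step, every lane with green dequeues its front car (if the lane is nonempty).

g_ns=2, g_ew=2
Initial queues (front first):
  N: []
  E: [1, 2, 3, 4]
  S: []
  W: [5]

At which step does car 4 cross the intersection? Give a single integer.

Step 1 [NS]: N:empty,E:wait,S:empty,W:wait | queues: N=0 E=4 S=0 W=1
Step 2 [NS]: N:empty,E:wait,S:empty,W:wait | queues: N=0 E=4 S=0 W=1
Step 3 [EW]: N:wait,E:car1-GO,S:wait,W:car5-GO | queues: N=0 E=3 S=0 W=0
Step 4 [EW]: N:wait,E:car2-GO,S:wait,W:empty | queues: N=0 E=2 S=0 W=0
Step 5 [NS]: N:empty,E:wait,S:empty,W:wait | queues: N=0 E=2 S=0 W=0
Step 6 [NS]: N:empty,E:wait,S:empty,W:wait | queues: N=0 E=2 S=0 W=0
Step 7 [EW]: N:wait,E:car3-GO,S:wait,W:empty | queues: N=0 E=1 S=0 W=0
Step 8 [EW]: N:wait,E:car4-GO,S:wait,W:empty | queues: N=0 E=0 S=0 W=0
Car 4 crosses at step 8

8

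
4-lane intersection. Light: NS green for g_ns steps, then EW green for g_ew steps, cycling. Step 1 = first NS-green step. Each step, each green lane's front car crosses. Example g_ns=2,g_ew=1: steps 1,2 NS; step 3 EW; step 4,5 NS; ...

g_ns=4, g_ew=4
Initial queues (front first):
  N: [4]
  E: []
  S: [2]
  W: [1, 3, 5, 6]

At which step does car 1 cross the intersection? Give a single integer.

Step 1 [NS]: N:car4-GO,E:wait,S:car2-GO,W:wait | queues: N=0 E=0 S=0 W=4
Step 2 [NS]: N:empty,E:wait,S:empty,W:wait | queues: N=0 E=0 S=0 W=4
Step 3 [NS]: N:empty,E:wait,S:empty,W:wait | queues: N=0 E=0 S=0 W=4
Step 4 [NS]: N:empty,E:wait,S:empty,W:wait | queues: N=0 E=0 S=0 W=4
Step 5 [EW]: N:wait,E:empty,S:wait,W:car1-GO | queues: N=0 E=0 S=0 W=3
Step 6 [EW]: N:wait,E:empty,S:wait,W:car3-GO | queues: N=0 E=0 S=0 W=2
Step 7 [EW]: N:wait,E:empty,S:wait,W:car5-GO | queues: N=0 E=0 S=0 W=1
Step 8 [EW]: N:wait,E:empty,S:wait,W:car6-GO | queues: N=0 E=0 S=0 W=0
Car 1 crosses at step 5

5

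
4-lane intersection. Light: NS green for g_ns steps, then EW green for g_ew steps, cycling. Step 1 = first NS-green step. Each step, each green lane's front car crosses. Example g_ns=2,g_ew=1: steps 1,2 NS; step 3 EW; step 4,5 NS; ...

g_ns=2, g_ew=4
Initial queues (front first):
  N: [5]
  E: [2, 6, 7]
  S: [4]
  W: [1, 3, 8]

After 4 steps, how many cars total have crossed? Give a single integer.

Step 1 [NS]: N:car5-GO,E:wait,S:car4-GO,W:wait | queues: N=0 E=3 S=0 W=3
Step 2 [NS]: N:empty,E:wait,S:empty,W:wait | queues: N=0 E=3 S=0 W=3
Step 3 [EW]: N:wait,E:car2-GO,S:wait,W:car1-GO | queues: N=0 E=2 S=0 W=2
Step 4 [EW]: N:wait,E:car6-GO,S:wait,W:car3-GO | queues: N=0 E=1 S=0 W=1
Cars crossed by step 4: 6

Answer: 6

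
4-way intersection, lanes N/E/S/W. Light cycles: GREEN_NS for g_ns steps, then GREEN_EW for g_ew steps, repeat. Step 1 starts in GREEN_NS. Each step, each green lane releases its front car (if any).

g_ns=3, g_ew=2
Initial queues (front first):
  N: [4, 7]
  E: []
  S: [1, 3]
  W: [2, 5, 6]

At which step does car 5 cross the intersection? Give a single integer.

Step 1 [NS]: N:car4-GO,E:wait,S:car1-GO,W:wait | queues: N=1 E=0 S=1 W=3
Step 2 [NS]: N:car7-GO,E:wait,S:car3-GO,W:wait | queues: N=0 E=0 S=0 W=3
Step 3 [NS]: N:empty,E:wait,S:empty,W:wait | queues: N=0 E=0 S=0 W=3
Step 4 [EW]: N:wait,E:empty,S:wait,W:car2-GO | queues: N=0 E=0 S=0 W=2
Step 5 [EW]: N:wait,E:empty,S:wait,W:car5-GO | queues: N=0 E=0 S=0 W=1
Step 6 [NS]: N:empty,E:wait,S:empty,W:wait | queues: N=0 E=0 S=0 W=1
Step 7 [NS]: N:empty,E:wait,S:empty,W:wait | queues: N=0 E=0 S=0 W=1
Step 8 [NS]: N:empty,E:wait,S:empty,W:wait | queues: N=0 E=0 S=0 W=1
Step 9 [EW]: N:wait,E:empty,S:wait,W:car6-GO | queues: N=0 E=0 S=0 W=0
Car 5 crosses at step 5

5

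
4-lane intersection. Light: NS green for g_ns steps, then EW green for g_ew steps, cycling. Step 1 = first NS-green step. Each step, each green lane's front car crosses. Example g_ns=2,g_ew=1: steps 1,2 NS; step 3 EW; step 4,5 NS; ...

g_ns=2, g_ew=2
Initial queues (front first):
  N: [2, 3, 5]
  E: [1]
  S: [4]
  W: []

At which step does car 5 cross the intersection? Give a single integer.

Step 1 [NS]: N:car2-GO,E:wait,S:car4-GO,W:wait | queues: N=2 E=1 S=0 W=0
Step 2 [NS]: N:car3-GO,E:wait,S:empty,W:wait | queues: N=1 E=1 S=0 W=0
Step 3 [EW]: N:wait,E:car1-GO,S:wait,W:empty | queues: N=1 E=0 S=0 W=0
Step 4 [EW]: N:wait,E:empty,S:wait,W:empty | queues: N=1 E=0 S=0 W=0
Step 5 [NS]: N:car5-GO,E:wait,S:empty,W:wait | queues: N=0 E=0 S=0 W=0
Car 5 crosses at step 5

5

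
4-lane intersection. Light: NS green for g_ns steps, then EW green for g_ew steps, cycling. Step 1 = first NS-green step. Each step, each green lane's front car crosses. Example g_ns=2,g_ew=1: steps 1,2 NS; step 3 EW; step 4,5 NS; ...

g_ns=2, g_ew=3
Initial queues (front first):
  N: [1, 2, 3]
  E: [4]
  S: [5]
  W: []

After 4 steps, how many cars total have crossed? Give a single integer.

Step 1 [NS]: N:car1-GO,E:wait,S:car5-GO,W:wait | queues: N=2 E=1 S=0 W=0
Step 2 [NS]: N:car2-GO,E:wait,S:empty,W:wait | queues: N=1 E=1 S=0 W=0
Step 3 [EW]: N:wait,E:car4-GO,S:wait,W:empty | queues: N=1 E=0 S=0 W=0
Step 4 [EW]: N:wait,E:empty,S:wait,W:empty | queues: N=1 E=0 S=0 W=0
Cars crossed by step 4: 4

Answer: 4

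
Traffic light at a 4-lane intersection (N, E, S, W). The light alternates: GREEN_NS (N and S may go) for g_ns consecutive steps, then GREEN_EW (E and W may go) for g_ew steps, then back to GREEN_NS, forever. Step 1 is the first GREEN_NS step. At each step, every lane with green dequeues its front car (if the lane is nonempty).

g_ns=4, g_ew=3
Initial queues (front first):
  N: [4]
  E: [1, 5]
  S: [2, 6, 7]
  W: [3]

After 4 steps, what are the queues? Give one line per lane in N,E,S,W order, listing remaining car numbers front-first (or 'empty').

Step 1 [NS]: N:car4-GO,E:wait,S:car2-GO,W:wait | queues: N=0 E=2 S=2 W=1
Step 2 [NS]: N:empty,E:wait,S:car6-GO,W:wait | queues: N=0 E=2 S=1 W=1
Step 3 [NS]: N:empty,E:wait,S:car7-GO,W:wait | queues: N=0 E=2 S=0 W=1
Step 4 [NS]: N:empty,E:wait,S:empty,W:wait | queues: N=0 E=2 S=0 W=1

N: empty
E: 1 5
S: empty
W: 3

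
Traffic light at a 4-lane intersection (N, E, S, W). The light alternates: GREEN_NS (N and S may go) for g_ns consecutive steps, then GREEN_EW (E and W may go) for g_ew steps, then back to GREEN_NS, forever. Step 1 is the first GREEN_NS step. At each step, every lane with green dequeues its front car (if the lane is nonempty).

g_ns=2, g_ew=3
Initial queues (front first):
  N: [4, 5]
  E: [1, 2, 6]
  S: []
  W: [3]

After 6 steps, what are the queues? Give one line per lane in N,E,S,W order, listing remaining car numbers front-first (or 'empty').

Step 1 [NS]: N:car4-GO,E:wait,S:empty,W:wait | queues: N=1 E=3 S=0 W=1
Step 2 [NS]: N:car5-GO,E:wait,S:empty,W:wait | queues: N=0 E=3 S=0 W=1
Step 3 [EW]: N:wait,E:car1-GO,S:wait,W:car3-GO | queues: N=0 E=2 S=0 W=0
Step 4 [EW]: N:wait,E:car2-GO,S:wait,W:empty | queues: N=0 E=1 S=0 W=0
Step 5 [EW]: N:wait,E:car6-GO,S:wait,W:empty | queues: N=0 E=0 S=0 W=0

N: empty
E: empty
S: empty
W: empty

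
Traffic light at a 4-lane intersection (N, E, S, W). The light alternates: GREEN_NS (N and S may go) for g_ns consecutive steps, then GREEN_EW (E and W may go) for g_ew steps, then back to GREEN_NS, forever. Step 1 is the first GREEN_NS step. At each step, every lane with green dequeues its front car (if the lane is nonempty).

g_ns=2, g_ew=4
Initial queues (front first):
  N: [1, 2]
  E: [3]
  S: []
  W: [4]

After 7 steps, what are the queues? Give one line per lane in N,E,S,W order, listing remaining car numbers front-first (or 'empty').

Step 1 [NS]: N:car1-GO,E:wait,S:empty,W:wait | queues: N=1 E=1 S=0 W=1
Step 2 [NS]: N:car2-GO,E:wait,S:empty,W:wait | queues: N=0 E=1 S=0 W=1
Step 3 [EW]: N:wait,E:car3-GO,S:wait,W:car4-GO | queues: N=0 E=0 S=0 W=0

N: empty
E: empty
S: empty
W: empty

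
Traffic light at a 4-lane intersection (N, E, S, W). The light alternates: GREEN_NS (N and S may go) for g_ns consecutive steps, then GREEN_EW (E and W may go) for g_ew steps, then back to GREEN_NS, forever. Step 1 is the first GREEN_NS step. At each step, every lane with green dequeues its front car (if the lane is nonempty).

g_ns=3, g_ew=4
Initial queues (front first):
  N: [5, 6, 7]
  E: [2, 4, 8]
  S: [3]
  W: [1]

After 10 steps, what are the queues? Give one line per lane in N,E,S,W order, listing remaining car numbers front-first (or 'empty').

Step 1 [NS]: N:car5-GO,E:wait,S:car3-GO,W:wait | queues: N=2 E=3 S=0 W=1
Step 2 [NS]: N:car6-GO,E:wait,S:empty,W:wait | queues: N=1 E=3 S=0 W=1
Step 3 [NS]: N:car7-GO,E:wait,S:empty,W:wait | queues: N=0 E=3 S=0 W=1
Step 4 [EW]: N:wait,E:car2-GO,S:wait,W:car1-GO | queues: N=0 E=2 S=0 W=0
Step 5 [EW]: N:wait,E:car4-GO,S:wait,W:empty | queues: N=0 E=1 S=0 W=0
Step 6 [EW]: N:wait,E:car8-GO,S:wait,W:empty | queues: N=0 E=0 S=0 W=0

N: empty
E: empty
S: empty
W: empty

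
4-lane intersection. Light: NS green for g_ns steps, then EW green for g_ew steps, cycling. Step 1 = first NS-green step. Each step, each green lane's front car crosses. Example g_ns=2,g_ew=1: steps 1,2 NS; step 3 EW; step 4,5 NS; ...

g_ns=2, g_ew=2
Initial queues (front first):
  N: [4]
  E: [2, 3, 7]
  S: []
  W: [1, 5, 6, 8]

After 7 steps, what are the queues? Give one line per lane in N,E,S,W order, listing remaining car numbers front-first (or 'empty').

Step 1 [NS]: N:car4-GO,E:wait,S:empty,W:wait | queues: N=0 E=3 S=0 W=4
Step 2 [NS]: N:empty,E:wait,S:empty,W:wait | queues: N=0 E=3 S=0 W=4
Step 3 [EW]: N:wait,E:car2-GO,S:wait,W:car1-GO | queues: N=0 E=2 S=0 W=3
Step 4 [EW]: N:wait,E:car3-GO,S:wait,W:car5-GO | queues: N=0 E=1 S=0 W=2
Step 5 [NS]: N:empty,E:wait,S:empty,W:wait | queues: N=0 E=1 S=0 W=2
Step 6 [NS]: N:empty,E:wait,S:empty,W:wait | queues: N=0 E=1 S=0 W=2
Step 7 [EW]: N:wait,E:car7-GO,S:wait,W:car6-GO | queues: N=0 E=0 S=0 W=1

N: empty
E: empty
S: empty
W: 8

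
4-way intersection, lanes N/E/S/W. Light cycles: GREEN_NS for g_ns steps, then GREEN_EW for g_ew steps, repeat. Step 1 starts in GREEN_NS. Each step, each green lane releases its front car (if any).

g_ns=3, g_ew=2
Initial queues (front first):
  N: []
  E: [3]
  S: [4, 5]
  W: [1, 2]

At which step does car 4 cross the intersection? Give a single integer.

Step 1 [NS]: N:empty,E:wait,S:car4-GO,W:wait | queues: N=0 E=1 S=1 W=2
Step 2 [NS]: N:empty,E:wait,S:car5-GO,W:wait | queues: N=0 E=1 S=0 W=2
Step 3 [NS]: N:empty,E:wait,S:empty,W:wait | queues: N=0 E=1 S=0 W=2
Step 4 [EW]: N:wait,E:car3-GO,S:wait,W:car1-GO | queues: N=0 E=0 S=0 W=1
Step 5 [EW]: N:wait,E:empty,S:wait,W:car2-GO | queues: N=0 E=0 S=0 W=0
Car 4 crosses at step 1

1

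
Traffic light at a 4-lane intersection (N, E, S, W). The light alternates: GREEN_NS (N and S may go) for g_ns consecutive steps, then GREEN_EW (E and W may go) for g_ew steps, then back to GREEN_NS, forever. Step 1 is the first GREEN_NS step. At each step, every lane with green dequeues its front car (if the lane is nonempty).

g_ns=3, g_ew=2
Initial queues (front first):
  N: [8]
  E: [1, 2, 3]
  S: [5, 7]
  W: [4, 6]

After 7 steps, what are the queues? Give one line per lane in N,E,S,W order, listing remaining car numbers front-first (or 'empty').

Step 1 [NS]: N:car8-GO,E:wait,S:car5-GO,W:wait | queues: N=0 E=3 S=1 W=2
Step 2 [NS]: N:empty,E:wait,S:car7-GO,W:wait | queues: N=0 E=3 S=0 W=2
Step 3 [NS]: N:empty,E:wait,S:empty,W:wait | queues: N=0 E=3 S=0 W=2
Step 4 [EW]: N:wait,E:car1-GO,S:wait,W:car4-GO | queues: N=0 E=2 S=0 W=1
Step 5 [EW]: N:wait,E:car2-GO,S:wait,W:car6-GO | queues: N=0 E=1 S=0 W=0
Step 6 [NS]: N:empty,E:wait,S:empty,W:wait | queues: N=0 E=1 S=0 W=0
Step 7 [NS]: N:empty,E:wait,S:empty,W:wait | queues: N=0 E=1 S=0 W=0

N: empty
E: 3
S: empty
W: empty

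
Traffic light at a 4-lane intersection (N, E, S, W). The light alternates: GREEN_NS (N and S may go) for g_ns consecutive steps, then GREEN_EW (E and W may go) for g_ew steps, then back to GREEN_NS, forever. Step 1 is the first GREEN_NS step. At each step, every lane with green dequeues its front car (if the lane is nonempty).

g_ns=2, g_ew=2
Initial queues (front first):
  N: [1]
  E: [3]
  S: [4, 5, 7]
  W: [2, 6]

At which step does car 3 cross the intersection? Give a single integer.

Step 1 [NS]: N:car1-GO,E:wait,S:car4-GO,W:wait | queues: N=0 E=1 S=2 W=2
Step 2 [NS]: N:empty,E:wait,S:car5-GO,W:wait | queues: N=0 E=1 S=1 W=2
Step 3 [EW]: N:wait,E:car3-GO,S:wait,W:car2-GO | queues: N=0 E=0 S=1 W=1
Step 4 [EW]: N:wait,E:empty,S:wait,W:car6-GO | queues: N=0 E=0 S=1 W=0
Step 5 [NS]: N:empty,E:wait,S:car7-GO,W:wait | queues: N=0 E=0 S=0 W=0
Car 3 crosses at step 3

3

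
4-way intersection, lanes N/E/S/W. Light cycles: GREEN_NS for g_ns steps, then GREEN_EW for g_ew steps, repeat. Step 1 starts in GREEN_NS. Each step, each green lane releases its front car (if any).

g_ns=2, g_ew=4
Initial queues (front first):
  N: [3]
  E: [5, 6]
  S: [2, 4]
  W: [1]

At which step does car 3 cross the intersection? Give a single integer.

Step 1 [NS]: N:car3-GO,E:wait,S:car2-GO,W:wait | queues: N=0 E=2 S=1 W=1
Step 2 [NS]: N:empty,E:wait,S:car4-GO,W:wait | queues: N=0 E=2 S=0 W=1
Step 3 [EW]: N:wait,E:car5-GO,S:wait,W:car1-GO | queues: N=0 E=1 S=0 W=0
Step 4 [EW]: N:wait,E:car6-GO,S:wait,W:empty | queues: N=0 E=0 S=0 W=0
Car 3 crosses at step 1

1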